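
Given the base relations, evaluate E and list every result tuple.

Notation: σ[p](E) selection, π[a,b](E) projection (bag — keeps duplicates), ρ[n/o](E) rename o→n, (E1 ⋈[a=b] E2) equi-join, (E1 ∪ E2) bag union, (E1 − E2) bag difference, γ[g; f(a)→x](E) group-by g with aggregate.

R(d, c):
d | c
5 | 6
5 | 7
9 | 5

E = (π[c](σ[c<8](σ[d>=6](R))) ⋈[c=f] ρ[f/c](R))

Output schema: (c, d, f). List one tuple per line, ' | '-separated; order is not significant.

Stepwise |·|:
  R → 3
  σ[d>=6](R) → 1
  σ[c<8](σ[d>=6](R)) → 1
  π[c](σ[c<8](σ[d>=6](R))) → 1
  R → 3
  ρ[f/c](R) → 3
  (π[c](σ[c<8](σ[d>=6](R))) ⋈[c=f] ρ[f/c](R)) → 1

== RESULT ==
c | d | f
5 | 9 | 5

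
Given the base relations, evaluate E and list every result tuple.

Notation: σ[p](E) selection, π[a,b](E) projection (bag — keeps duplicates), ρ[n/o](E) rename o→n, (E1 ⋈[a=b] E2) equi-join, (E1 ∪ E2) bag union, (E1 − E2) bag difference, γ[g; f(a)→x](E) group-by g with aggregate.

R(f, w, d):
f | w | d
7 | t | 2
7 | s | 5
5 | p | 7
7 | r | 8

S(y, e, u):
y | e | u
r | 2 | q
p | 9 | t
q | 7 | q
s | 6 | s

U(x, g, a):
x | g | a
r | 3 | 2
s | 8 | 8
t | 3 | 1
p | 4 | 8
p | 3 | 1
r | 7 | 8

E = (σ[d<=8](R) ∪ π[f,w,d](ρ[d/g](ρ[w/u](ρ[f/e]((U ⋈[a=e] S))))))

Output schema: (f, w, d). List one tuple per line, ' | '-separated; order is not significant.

Subexpression sizes:
  R → 4
  σ[d<=8](R) → 4
  U → 6
  S → 4
  (U ⋈[a=e] S) → 1
  ρ[f/e]((U ⋈[a=e] S)) → 1
  ρ[w/u](ρ[f/e]((U ⋈[a=e] S))) → 1
  ρ[d/g](ρ[w/u](ρ[f/e]((U ⋈[a=e] S)))) → 1
  π[f,w,d](ρ[d/g](ρ[w/u](ρ[f/e]((U ⋈[a=e] S))))) → 1
  (σ[d<=8](R) ∪ π[f,w,d](ρ[d/g](ρ[w/u](ρ[f/e]((U ⋈[a=e] S)))))) → 5

== RESULT ==
f | w | d
2 | q | 3
5 | p | 7
7 | r | 8
7 | s | 5
7 | t | 2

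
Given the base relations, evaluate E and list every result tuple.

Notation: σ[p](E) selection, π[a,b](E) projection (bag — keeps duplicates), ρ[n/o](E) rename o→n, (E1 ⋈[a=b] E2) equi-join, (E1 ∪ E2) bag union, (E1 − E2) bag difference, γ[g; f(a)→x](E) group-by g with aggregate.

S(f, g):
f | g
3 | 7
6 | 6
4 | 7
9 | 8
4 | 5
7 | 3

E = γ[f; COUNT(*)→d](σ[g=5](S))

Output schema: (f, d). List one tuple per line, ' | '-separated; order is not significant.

Per-node cardinality:
  S → 6
  σ[g=5](S) → 1
  γ[f; COUNT(*)→d](σ[g=5](S)) → 1

== RESULT ==
f | d
4 | 1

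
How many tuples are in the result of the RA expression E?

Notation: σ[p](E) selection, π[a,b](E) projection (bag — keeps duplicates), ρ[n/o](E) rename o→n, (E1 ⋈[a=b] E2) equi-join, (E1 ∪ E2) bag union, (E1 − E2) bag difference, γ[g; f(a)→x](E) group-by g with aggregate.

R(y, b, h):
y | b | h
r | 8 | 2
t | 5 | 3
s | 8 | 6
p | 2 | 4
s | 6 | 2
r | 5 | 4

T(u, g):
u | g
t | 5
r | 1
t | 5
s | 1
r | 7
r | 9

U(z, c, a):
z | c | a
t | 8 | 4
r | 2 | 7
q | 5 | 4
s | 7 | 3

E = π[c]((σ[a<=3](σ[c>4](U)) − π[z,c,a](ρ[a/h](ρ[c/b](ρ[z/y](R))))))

Stepwise |·|:
  U → 4
  σ[c>4](U) → 3
  σ[a<=3](σ[c>4](U)) → 1
  R → 6
  ρ[z/y](R) → 6
  ρ[c/b](ρ[z/y](R)) → 6
  ρ[a/h](ρ[c/b](ρ[z/y](R))) → 6
  π[z,c,a](ρ[a/h](ρ[c/b](ρ[z/y](R)))) → 6
  (σ[a<=3](σ[c>4](U)) − π[z,c,a](ρ[a/h](ρ[c/b](ρ[z/y](R))))) → 1
  π[c]((σ[a<=3](σ[c>4](U)) − π[z,c,a](ρ[a/h](ρ[c/b](ρ[z/y](R)))))) → 1

|E| = 1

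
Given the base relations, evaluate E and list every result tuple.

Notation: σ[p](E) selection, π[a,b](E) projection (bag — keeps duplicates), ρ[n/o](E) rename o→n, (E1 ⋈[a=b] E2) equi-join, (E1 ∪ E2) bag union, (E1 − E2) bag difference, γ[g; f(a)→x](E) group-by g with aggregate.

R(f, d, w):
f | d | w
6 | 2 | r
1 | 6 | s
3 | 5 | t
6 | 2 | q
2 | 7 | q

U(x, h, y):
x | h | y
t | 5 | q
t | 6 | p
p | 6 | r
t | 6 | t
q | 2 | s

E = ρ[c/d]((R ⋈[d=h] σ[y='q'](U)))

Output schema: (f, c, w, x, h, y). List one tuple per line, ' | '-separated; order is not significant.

Row counts bottom-up:
  R → 5
  U → 5
  σ[y='q'](U) → 1
  (R ⋈[d=h] σ[y='q'](U)) → 1
  ρ[c/d]((R ⋈[d=h] σ[y='q'](U))) → 1

== RESULT ==
f | c | w | x | h | y
3 | 5 | t | t | 5 | q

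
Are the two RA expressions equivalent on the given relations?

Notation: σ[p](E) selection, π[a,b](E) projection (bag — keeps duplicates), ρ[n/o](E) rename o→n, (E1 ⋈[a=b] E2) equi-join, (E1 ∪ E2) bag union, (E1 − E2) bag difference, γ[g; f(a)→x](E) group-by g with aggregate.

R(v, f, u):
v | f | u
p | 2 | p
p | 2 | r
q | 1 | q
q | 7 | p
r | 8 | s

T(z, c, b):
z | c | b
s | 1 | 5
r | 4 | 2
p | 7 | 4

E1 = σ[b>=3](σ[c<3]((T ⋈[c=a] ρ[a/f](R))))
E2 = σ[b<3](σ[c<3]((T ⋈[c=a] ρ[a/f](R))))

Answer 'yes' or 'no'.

E1 row counts bottom-up:
  T → 3
  R → 5
  ρ[a/f](R) → 5
  (T ⋈[c=a] ρ[a/f](R)) → 2
  σ[c<3]((T ⋈[c=a] ρ[a/f](R))) → 1
  σ[b>=3](σ[c<3]((T ⋈[c=a] ρ[a/f](R)))) → 1
E2 row counts bottom-up:
  T → 3
  R → 5
  ρ[a/f](R) → 5
  (T ⋈[c=a] ρ[a/f](R)) → 2
  σ[c<3]((T ⋈[c=a] ρ[a/f](R))) → 1
  σ[b<3](σ[c<3]((T ⋈[c=a] ρ[a/f](R)))) → 0

E1 result:
z | c | b | v | a | u
s | 1 | 5 | q | 1 | q
E2 result:
z | c | b | v | a | u
(0 rows)
Witness: ('s', 1, 5, 'q', 1, 'q') appears 1× in E1 but 0× in E2.

no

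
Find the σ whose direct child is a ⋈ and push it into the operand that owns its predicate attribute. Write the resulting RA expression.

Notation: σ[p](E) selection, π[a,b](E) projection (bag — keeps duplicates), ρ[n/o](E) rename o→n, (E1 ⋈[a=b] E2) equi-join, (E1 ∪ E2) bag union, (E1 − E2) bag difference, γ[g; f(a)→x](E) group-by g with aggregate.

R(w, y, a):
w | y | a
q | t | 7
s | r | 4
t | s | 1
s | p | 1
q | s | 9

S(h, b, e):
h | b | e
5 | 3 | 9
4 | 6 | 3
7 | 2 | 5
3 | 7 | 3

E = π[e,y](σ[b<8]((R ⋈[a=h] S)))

σ filters on b, owned by the right side.
E' = π[e,y]((R ⋈[a=h] σ[b<8](S)))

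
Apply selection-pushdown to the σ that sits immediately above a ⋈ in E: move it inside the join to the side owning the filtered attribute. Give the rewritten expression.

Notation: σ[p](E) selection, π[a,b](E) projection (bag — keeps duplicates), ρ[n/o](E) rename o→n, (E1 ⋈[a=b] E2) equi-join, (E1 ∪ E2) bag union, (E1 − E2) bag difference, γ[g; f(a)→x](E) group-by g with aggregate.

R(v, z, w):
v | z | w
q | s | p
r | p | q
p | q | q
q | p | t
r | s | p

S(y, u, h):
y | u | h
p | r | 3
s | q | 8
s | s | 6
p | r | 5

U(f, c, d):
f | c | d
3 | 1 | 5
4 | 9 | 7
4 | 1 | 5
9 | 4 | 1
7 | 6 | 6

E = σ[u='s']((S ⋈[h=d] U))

σ filters on u, owned by the left side.
E' = (σ[u='s'](S) ⋈[h=d] U)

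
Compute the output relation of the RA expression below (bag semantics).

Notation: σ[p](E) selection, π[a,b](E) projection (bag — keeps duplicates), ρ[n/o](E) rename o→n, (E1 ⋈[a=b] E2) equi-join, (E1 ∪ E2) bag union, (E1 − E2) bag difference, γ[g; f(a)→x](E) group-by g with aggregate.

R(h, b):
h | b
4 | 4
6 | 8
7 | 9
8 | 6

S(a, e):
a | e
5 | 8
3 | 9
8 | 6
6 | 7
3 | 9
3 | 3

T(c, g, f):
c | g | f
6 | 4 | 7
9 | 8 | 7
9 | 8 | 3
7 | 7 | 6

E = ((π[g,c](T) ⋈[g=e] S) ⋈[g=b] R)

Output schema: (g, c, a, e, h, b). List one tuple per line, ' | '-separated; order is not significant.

Stepwise |·|:
  T → 4
  π[g,c](T) → 4
  S → 6
  (π[g,c](T) ⋈[g=e] S) → 3
  R → 4
  ((π[g,c](T) ⋈[g=e] S) ⋈[g=b] R) → 2

== RESULT ==
g | c | a | e | h | b
8 | 9 | 5 | 8 | 6 | 8
8 | 9 | 5 | 8 | 6 | 8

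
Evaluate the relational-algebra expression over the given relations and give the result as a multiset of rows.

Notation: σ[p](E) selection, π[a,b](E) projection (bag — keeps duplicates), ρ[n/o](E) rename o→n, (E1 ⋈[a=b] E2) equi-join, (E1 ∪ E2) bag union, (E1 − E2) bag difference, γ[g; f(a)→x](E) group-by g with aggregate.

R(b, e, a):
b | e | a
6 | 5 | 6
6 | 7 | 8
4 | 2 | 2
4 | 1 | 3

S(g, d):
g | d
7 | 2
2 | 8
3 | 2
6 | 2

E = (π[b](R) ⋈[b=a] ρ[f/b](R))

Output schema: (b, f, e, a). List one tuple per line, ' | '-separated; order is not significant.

Row counts bottom-up:
  R → 4
  π[b](R) → 4
  R → 4
  ρ[f/b](R) → 4
  (π[b](R) ⋈[b=a] ρ[f/b](R)) → 2

== RESULT ==
b | f | e | a
6 | 6 | 5 | 6
6 | 6 | 5 | 6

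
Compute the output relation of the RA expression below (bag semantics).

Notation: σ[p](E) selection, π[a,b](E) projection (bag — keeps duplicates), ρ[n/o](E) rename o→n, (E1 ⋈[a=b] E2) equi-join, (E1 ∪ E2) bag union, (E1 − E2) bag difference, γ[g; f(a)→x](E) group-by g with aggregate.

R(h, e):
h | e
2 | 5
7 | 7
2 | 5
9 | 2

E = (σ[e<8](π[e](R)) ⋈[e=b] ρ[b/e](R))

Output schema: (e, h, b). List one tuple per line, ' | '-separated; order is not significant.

Subexpression sizes:
  R → 4
  π[e](R) → 4
  σ[e<8](π[e](R)) → 4
  R → 4
  ρ[b/e](R) → 4
  (σ[e<8](π[e](R)) ⋈[e=b] ρ[b/e](R)) → 6

== RESULT ==
e | h | b
2 | 9 | 2
5 | 2 | 5
5 | 2 | 5
5 | 2 | 5
5 | 2 | 5
7 | 7 | 7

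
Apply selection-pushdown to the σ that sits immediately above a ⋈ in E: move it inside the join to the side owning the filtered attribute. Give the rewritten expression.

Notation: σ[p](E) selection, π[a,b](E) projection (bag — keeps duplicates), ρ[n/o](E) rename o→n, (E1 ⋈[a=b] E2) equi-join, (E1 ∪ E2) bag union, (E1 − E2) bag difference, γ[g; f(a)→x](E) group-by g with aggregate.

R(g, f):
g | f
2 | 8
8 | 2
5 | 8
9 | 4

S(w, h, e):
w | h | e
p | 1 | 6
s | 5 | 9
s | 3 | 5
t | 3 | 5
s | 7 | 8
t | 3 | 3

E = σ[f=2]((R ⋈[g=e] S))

σ filters on f, owned by the left side.
E' = (σ[f=2](R) ⋈[g=e] S)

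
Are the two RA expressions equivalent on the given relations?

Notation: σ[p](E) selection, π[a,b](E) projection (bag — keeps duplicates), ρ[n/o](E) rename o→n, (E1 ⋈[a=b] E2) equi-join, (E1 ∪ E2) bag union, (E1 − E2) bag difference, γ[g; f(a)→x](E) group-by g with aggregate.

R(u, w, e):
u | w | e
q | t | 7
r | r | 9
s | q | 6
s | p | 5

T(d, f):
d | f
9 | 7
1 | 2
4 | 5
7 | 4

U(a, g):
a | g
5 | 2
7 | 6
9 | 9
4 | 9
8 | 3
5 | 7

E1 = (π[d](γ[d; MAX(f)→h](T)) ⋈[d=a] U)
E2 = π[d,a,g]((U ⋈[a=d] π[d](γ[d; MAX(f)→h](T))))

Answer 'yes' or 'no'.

E1 subexpression sizes:
  T → 4
  γ[d; MAX(f)→h](T) → 4
  π[d](γ[d; MAX(f)→h](T)) → 4
  U → 6
  (π[d](γ[d; MAX(f)→h](T)) ⋈[d=a] U) → 3
E2 subexpression sizes:
  U → 6
  T → 4
  γ[d; MAX(f)→h](T) → 4
  π[d](γ[d; MAX(f)→h](T)) → 4
  (U ⋈[a=d] π[d](γ[d; MAX(f)→h](T))) → 3
  π[d,a,g]((U ⋈[a=d] π[d](γ[d; MAX(f)→h](T)))) → 3

E1 and E2 produce the same multiset:
d | a | g
4 | 4 | 9
7 | 7 | 6
9 | 9 | 9

yes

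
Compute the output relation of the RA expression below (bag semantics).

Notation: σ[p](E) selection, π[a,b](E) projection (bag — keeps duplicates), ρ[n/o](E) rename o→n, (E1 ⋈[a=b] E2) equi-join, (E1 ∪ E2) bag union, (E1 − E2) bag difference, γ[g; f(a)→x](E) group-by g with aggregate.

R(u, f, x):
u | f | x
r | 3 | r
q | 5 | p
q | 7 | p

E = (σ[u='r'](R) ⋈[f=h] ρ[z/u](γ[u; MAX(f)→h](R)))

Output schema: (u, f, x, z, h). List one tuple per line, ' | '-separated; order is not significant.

Subexpression sizes:
  R → 3
  σ[u='r'](R) → 1
  R → 3
  γ[u; MAX(f)→h](R) → 2
  ρ[z/u](γ[u; MAX(f)→h](R)) → 2
  (σ[u='r'](R) ⋈[f=h] ρ[z/u](γ[u; MAX(f)→h](R))) → 1

== RESULT ==
u | f | x | z | h
r | 3 | r | r | 3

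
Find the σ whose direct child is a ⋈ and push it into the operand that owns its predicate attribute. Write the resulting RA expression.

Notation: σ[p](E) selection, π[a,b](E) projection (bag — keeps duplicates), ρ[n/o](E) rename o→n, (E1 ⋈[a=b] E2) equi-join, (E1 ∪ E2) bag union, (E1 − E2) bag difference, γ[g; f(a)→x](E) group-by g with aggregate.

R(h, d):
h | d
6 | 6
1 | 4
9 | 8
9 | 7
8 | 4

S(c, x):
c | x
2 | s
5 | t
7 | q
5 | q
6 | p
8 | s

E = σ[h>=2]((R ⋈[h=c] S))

σ filters on h, owned by the left side.
E' = (σ[h>=2](R) ⋈[h=c] S)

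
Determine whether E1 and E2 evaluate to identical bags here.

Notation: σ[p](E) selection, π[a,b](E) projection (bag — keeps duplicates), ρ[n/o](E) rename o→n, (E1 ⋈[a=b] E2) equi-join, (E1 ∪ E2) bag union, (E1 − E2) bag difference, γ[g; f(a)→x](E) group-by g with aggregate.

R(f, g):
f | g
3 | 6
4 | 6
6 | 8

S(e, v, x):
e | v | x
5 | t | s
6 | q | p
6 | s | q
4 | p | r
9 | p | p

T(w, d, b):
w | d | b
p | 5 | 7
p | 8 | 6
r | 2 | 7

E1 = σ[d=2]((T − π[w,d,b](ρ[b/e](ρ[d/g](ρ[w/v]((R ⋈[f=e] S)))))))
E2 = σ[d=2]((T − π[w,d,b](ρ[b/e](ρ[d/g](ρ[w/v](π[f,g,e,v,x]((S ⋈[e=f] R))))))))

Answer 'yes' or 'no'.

E1 row counts bottom-up:
  T → 3
  R → 3
  S → 5
  (R ⋈[f=e] S) → 3
  ρ[w/v]((R ⋈[f=e] S)) → 3
  ρ[d/g](ρ[w/v]((R ⋈[f=e] S))) → 3
  ρ[b/e](ρ[d/g](ρ[w/v]((R ⋈[f=e] S)))) → 3
  π[w,d,b](ρ[b/e](ρ[d/g](ρ[w/v]((R ⋈[f=e] S))))) → 3
  (T − π[w,d,b](ρ[b/e](ρ[d/g](ρ[w/v]((R ⋈[f=e] S)))))) → 3
  σ[d=2]((T − π[w,d,b](ρ[b/e](ρ[d/g](ρ[w/v]((R ⋈[f=e] S))))))) → 1
E2 row counts bottom-up:
  T → 3
  S → 5
  R → 3
  (S ⋈[e=f] R) → 3
  π[f,g,e,v,x]((S ⋈[e=f] R)) → 3
  ρ[w/v](π[f,g,e,v,x]((S ⋈[e=f] R))) → 3
  ρ[d/g](ρ[w/v](π[f,g,e,v,x]((S ⋈[e=f] R)))) → 3
  ρ[b/e](ρ[d/g](ρ[w/v](π[f,g,e,v,x]((S ⋈[e=f] R))))) → 3
  π[w,d,b](ρ[b/e](ρ[d/g](ρ[w/v](π[f,g,e,v,x]((S ⋈[e=f] R)))))) → 3
  (T − π[w,d,b](ρ[b/e](ρ[d/g](ρ[w/v](π[f,g,e,v,x]((S ⋈[e=f] R))))))) → 3
  σ[d=2]((T − π[w,d,b](ρ[b/e](ρ[d/g](ρ[w/v](π[f,g,e,v,x]((S ⋈[e=f] R)))))))) → 1

E1 and E2 produce the same multiset:
w | d | b
r | 2 | 7

yes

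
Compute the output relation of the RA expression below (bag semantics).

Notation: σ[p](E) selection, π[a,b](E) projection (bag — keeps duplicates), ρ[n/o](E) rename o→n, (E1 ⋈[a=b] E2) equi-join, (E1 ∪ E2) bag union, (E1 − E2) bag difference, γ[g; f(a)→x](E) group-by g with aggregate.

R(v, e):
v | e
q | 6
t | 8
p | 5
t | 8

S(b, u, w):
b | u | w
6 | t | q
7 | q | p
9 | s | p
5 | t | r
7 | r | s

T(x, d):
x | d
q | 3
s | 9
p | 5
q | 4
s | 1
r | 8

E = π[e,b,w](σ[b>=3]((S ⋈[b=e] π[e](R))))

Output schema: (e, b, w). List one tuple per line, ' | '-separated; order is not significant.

Row counts bottom-up:
  S → 5
  R → 4
  π[e](R) → 4
  (S ⋈[b=e] π[e](R)) → 2
  σ[b>=3]((S ⋈[b=e] π[e](R))) → 2
  π[e,b,w](σ[b>=3]((S ⋈[b=e] π[e](R)))) → 2

== RESULT ==
e | b | w
5 | 5 | r
6 | 6 | q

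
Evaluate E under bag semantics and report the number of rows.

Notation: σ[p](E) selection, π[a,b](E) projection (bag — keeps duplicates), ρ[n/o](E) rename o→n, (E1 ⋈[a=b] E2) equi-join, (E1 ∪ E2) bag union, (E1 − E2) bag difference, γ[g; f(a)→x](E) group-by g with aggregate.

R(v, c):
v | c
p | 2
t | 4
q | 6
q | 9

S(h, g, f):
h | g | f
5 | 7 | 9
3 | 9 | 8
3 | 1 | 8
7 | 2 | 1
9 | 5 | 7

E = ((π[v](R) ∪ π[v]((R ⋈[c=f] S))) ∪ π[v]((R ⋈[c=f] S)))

Subexpression sizes:
  R → 4
  π[v](R) → 4
  R → 4
  S → 5
  (R ⋈[c=f] S) → 1
  π[v]((R ⋈[c=f] S)) → 1
  (π[v](R) ∪ π[v]((R ⋈[c=f] S))) → 5
  R → 4
  S → 5
  (R ⋈[c=f] S) → 1
  π[v]((R ⋈[c=f] S)) → 1
  ((π[v](R) ∪ π[v]((R ⋈[c=f] S))) ∪ π[v]((R ⋈[c=f] S))) → 6

|E| = 6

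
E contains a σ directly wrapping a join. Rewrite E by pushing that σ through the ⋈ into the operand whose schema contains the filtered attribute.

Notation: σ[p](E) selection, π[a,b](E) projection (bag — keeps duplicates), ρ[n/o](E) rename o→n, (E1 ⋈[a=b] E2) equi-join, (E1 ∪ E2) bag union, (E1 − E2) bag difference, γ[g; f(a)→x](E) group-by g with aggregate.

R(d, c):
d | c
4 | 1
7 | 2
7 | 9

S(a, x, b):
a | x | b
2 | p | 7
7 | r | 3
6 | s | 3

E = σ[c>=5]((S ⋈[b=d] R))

σ filters on c, owned by the right side.
E' = (S ⋈[b=d] σ[c>=5](R))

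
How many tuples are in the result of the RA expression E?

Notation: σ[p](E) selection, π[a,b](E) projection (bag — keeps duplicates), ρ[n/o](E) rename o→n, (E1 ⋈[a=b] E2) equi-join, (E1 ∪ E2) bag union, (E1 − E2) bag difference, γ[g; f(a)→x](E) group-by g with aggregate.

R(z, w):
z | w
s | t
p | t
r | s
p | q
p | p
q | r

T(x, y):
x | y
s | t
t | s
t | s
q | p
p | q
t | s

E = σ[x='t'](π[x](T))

Per-node cardinality:
  T → 6
  π[x](T) → 6
  σ[x='t'](π[x](T)) → 3

|E| = 3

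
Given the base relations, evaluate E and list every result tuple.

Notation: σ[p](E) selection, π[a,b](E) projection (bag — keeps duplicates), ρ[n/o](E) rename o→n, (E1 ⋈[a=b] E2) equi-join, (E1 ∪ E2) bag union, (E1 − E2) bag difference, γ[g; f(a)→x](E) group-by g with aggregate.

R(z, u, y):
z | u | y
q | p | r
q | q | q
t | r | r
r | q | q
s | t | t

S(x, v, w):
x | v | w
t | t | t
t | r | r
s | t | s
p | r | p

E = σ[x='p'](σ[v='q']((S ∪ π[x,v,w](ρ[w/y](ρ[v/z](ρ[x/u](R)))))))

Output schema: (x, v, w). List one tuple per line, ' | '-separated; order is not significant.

Stepwise |·|:
  S → 4
  R → 5
  ρ[x/u](R) → 5
  ρ[v/z](ρ[x/u](R)) → 5
  ρ[w/y](ρ[v/z](ρ[x/u](R))) → 5
  π[x,v,w](ρ[w/y](ρ[v/z](ρ[x/u](R)))) → 5
  (S ∪ π[x,v,w](ρ[w/y](ρ[v/z](ρ[x/u](R))))) → 9
  σ[v='q']((S ∪ π[x,v,w](ρ[w/y](ρ[v/z](ρ[x/u](R)))))) → 2
  σ[x='p'](σ[v='q']((S ∪ π[x,v,w](ρ[w/y](ρ[v/z](ρ[x/u](R))))))) → 1

== RESULT ==
x | v | w
p | q | r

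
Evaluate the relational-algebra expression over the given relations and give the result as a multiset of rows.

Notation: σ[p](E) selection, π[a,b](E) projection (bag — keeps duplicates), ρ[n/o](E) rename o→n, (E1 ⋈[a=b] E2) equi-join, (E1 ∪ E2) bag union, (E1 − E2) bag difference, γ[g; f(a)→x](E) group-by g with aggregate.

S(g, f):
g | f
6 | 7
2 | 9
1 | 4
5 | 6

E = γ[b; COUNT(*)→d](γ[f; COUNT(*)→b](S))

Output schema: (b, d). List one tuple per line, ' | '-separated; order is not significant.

Stepwise |·|:
  S → 4
  γ[f; COUNT(*)→b](S) → 4
  γ[b; COUNT(*)→d](γ[f; COUNT(*)→b](S)) → 1

== RESULT ==
b | d
1 | 4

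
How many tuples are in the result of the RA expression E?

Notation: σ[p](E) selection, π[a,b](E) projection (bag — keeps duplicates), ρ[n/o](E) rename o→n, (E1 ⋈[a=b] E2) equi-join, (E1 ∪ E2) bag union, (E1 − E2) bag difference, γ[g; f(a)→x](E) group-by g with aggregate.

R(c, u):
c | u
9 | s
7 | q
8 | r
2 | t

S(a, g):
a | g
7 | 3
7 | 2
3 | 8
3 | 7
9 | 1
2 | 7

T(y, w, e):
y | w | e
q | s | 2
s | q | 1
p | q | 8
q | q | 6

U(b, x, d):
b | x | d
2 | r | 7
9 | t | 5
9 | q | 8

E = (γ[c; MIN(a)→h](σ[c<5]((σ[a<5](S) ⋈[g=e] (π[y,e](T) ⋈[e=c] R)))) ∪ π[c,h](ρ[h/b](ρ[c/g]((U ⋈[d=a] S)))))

Per-node cardinality:
  S → 6
  σ[a<5](S) → 3
  T → 4
  π[y,e](T) → 4
  R → 4
  (π[y,e](T) ⋈[e=c] R) → 2
  (σ[a<5](S) ⋈[g=e] (π[y,e](T) ⋈[e=c] R)) → 1
  σ[c<5]((σ[a<5](S) ⋈[g=e] (π[y,e](T) ⋈[e=c] R))) → 0
  γ[c; MIN(a)→h](σ[c<5]((σ[a<5](S) ⋈[g=e] (π[y,e](T) ⋈[e=c] R)))) → 0
  U → 3
  S → 6
  (U ⋈[d=a] S) → 2
  ρ[c/g]((U ⋈[d=a] S)) → 2
  ρ[h/b](ρ[c/g]((U ⋈[d=a] S))) → 2
  π[c,h](ρ[h/b](ρ[c/g]((U ⋈[d=a] S)))) → 2
  (γ[c; MIN(a)→h](σ[c<5]((σ[a<5](S) ⋈[g=e] (π[y,e](T) ⋈[e=c] R)))) ∪ π[c,h](ρ[h/b](ρ[c/g]((U ⋈[d=a] S))))) → 2

|E| = 2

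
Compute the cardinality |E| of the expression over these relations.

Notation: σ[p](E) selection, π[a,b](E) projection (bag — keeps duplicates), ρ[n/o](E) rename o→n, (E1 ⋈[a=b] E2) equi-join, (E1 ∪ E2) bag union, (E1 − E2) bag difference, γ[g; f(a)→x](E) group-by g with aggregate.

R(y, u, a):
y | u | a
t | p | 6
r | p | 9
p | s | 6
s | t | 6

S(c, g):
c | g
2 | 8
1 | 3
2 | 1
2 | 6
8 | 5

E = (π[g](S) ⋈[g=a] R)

Stepwise |·|:
  S → 5
  π[g](S) → 5
  R → 4
  (π[g](S) ⋈[g=a] R) → 3

|E| = 3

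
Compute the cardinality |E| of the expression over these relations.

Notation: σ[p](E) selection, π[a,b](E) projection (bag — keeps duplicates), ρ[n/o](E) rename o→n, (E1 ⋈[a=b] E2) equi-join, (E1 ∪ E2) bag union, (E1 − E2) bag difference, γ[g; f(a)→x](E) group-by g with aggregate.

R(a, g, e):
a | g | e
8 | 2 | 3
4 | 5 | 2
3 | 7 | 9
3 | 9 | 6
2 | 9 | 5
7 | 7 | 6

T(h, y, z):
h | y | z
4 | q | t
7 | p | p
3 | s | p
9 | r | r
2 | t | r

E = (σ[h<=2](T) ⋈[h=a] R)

Per-node cardinality:
  T → 5
  σ[h<=2](T) → 1
  R → 6
  (σ[h<=2](T) ⋈[h=a] R) → 1

|E| = 1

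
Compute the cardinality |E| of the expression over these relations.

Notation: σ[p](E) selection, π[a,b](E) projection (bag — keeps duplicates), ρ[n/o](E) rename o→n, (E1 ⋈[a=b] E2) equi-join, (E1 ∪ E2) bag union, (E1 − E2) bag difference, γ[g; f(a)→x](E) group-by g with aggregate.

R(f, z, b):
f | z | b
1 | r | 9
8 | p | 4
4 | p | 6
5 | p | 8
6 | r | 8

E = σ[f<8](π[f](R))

Row counts bottom-up:
  R → 5
  π[f](R) → 5
  σ[f<8](π[f](R)) → 4

|E| = 4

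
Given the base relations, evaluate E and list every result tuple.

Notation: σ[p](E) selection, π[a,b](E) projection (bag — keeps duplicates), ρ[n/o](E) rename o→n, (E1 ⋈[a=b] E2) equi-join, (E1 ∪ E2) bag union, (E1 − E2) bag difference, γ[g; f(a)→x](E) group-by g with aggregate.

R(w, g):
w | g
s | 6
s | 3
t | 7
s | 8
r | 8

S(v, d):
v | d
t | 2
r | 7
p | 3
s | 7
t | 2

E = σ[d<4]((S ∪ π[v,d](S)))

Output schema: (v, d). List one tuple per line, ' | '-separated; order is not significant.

Stepwise |·|:
  S → 5
  S → 5
  π[v,d](S) → 5
  (S ∪ π[v,d](S)) → 10
  σ[d<4]((S ∪ π[v,d](S))) → 6

== RESULT ==
v | d
p | 3
p | 3
t | 2
t | 2
t | 2
t | 2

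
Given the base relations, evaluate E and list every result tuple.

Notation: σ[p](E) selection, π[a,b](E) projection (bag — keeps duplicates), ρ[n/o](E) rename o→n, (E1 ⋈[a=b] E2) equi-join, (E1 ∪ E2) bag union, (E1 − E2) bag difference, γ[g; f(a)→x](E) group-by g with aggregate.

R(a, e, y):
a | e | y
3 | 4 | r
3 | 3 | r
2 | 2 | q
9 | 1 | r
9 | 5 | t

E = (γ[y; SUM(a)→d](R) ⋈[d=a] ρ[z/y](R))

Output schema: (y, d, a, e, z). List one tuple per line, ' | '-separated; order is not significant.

Stepwise |·|:
  R → 5
  γ[y; SUM(a)→d](R) → 3
  R → 5
  ρ[z/y](R) → 5
  (γ[y; SUM(a)→d](R) ⋈[d=a] ρ[z/y](R)) → 3

== RESULT ==
y | d | a | e | z
q | 2 | 2 | 2 | q
t | 9 | 9 | 1 | r
t | 9 | 9 | 5 | t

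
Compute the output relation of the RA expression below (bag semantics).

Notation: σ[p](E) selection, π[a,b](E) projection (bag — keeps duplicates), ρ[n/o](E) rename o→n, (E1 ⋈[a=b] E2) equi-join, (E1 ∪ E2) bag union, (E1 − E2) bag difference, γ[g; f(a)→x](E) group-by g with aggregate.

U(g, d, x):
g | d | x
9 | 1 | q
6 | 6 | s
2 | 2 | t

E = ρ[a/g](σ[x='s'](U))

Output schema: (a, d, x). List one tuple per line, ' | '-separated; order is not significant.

Per-node cardinality:
  U → 3
  σ[x='s'](U) → 1
  ρ[a/g](σ[x='s'](U)) → 1

== RESULT ==
a | d | x
6 | 6 | s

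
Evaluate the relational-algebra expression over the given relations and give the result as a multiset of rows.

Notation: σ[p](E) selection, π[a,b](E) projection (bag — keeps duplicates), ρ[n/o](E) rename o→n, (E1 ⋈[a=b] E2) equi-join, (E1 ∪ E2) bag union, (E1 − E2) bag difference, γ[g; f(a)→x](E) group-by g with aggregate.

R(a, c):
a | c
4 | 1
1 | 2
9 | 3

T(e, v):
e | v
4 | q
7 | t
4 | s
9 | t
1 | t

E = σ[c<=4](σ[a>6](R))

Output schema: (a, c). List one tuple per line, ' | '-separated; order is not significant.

Stepwise |·|:
  R → 3
  σ[a>6](R) → 1
  σ[c<=4](σ[a>6](R)) → 1

== RESULT ==
a | c
9 | 3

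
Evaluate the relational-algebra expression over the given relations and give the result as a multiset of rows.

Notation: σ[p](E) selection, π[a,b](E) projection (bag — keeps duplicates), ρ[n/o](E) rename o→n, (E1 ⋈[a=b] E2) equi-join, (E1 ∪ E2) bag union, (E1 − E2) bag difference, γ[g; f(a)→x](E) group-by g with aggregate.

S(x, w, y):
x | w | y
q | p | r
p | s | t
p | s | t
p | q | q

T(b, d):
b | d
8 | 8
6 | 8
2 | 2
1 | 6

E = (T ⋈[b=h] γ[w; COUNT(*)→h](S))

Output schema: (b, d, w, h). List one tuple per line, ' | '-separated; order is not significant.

Per-node cardinality:
  T → 4
  S → 4
  γ[w; COUNT(*)→h](S) → 3
  (T ⋈[b=h] γ[w; COUNT(*)→h](S)) → 3

== RESULT ==
b | d | w | h
1 | 6 | p | 1
1 | 6 | q | 1
2 | 2 | s | 2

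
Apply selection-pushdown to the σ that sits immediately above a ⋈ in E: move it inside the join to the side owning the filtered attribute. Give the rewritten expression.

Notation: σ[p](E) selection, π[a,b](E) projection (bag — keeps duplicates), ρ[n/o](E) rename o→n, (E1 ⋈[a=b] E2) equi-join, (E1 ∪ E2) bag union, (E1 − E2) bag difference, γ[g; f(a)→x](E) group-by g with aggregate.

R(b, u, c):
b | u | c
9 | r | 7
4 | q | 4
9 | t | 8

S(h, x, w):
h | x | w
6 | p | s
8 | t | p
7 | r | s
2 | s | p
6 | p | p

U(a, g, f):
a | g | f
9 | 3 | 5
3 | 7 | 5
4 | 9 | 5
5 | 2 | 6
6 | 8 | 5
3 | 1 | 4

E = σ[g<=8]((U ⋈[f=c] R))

σ filters on g, owned by the left side.
E' = (σ[g<=8](U) ⋈[f=c] R)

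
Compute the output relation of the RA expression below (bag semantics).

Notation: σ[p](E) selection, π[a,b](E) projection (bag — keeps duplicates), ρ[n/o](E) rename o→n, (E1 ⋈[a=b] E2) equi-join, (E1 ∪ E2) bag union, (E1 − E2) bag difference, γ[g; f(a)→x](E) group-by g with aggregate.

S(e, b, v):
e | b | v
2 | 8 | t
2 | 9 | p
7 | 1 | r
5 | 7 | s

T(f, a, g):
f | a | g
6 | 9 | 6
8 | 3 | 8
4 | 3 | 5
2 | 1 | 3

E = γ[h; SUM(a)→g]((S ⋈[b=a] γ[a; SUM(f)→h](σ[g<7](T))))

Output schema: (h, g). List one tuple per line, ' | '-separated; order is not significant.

Per-node cardinality:
  S → 4
  T → 4
  σ[g<7](T) → 3
  γ[a; SUM(f)→h](σ[g<7](T)) → 3
  (S ⋈[b=a] γ[a; SUM(f)→h](σ[g<7](T))) → 2
  γ[h; SUM(a)→g]((S ⋈[b=a] γ[a; SUM(f)→h](σ[g<7](T)))) → 2

== RESULT ==
h | g
2 | 1
6 | 9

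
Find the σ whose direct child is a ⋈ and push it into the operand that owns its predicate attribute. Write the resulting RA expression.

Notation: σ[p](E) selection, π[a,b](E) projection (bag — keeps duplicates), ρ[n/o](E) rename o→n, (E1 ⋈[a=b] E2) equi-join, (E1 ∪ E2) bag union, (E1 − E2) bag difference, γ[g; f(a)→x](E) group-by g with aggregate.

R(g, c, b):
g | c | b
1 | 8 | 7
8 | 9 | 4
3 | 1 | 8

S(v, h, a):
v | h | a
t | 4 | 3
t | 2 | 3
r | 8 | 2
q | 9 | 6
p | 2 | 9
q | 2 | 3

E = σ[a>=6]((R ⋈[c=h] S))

σ filters on a, owned by the right side.
E' = (R ⋈[c=h] σ[a>=6](S))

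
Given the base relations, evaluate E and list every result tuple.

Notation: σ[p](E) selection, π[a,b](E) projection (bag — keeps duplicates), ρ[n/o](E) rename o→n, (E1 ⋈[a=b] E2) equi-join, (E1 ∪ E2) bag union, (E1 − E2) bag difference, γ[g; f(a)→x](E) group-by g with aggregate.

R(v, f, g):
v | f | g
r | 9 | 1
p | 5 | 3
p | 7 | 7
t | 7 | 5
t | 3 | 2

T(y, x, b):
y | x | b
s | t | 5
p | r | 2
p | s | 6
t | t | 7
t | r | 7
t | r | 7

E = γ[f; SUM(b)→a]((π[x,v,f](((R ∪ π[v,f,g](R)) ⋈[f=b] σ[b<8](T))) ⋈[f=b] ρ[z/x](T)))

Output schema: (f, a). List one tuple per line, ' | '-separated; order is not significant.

Per-node cardinality:
  R → 5
  R → 5
  π[v,f,g](R) → 5
  (R ∪ π[v,f,g](R)) → 10
  T → 6
  σ[b<8](T) → 6
  ((R ∪ π[v,f,g](R)) ⋈[f=b] σ[b<8](T)) → 14
  π[x,v,f](((R ∪ π[v,f,g](R)) ⋈[f=b] σ[b<8](T))) → 14
  T → 6
  ρ[z/x](T) → 6
  (π[x,v,f](((R ∪ π[v,f,g](R)) ⋈[f=b] σ[b<8](T))) ⋈[f=b] ρ[z/x](T)) → 38
  γ[f; SUM(b)→a]((π[x,v,f](((R ∪ π[v,f,g](R)) ⋈[f=b] σ[b<8](T))) ⋈[f=b] ρ[z/x](T))) → 2

== RESULT ==
f | a
5 | 10
7 | 252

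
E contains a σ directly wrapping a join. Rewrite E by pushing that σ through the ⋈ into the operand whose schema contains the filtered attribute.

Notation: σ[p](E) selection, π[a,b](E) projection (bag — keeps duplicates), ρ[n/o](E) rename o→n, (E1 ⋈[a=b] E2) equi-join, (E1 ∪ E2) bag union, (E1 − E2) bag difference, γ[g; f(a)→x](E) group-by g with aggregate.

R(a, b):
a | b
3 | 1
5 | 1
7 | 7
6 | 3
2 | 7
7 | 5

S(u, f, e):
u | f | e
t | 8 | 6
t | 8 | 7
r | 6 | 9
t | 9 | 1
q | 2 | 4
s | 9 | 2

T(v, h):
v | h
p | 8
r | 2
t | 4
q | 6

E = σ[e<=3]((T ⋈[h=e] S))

σ filters on e, owned by the right side.
E' = (T ⋈[h=e] σ[e<=3](S))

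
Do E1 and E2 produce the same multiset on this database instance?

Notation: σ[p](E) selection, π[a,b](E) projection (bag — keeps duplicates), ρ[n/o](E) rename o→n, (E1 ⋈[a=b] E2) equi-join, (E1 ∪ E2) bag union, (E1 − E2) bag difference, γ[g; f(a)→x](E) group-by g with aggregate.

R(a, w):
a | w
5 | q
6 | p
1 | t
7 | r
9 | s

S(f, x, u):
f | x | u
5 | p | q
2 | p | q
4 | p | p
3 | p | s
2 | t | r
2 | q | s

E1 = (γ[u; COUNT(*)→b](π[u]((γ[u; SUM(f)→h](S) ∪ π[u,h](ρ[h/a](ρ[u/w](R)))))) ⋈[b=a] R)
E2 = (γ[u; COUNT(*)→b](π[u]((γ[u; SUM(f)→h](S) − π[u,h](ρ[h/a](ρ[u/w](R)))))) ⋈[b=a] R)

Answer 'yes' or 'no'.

E1 per-node cardinality:
  S → 6
  γ[u; SUM(f)→h](S) → 4
  R → 5
  ρ[u/w](R) → 5
  ρ[h/a](ρ[u/w](R)) → 5
  π[u,h](ρ[h/a](ρ[u/w](R))) → 5
  (γ[u; SUM(f)→h](S) ∪ π[u,h](ρ[h/a](ρ[u/w](R)))) → 9
  π[u]((γ[u; SUM(f)→h](S) ∪ π[u,h](ρ[h/a](ρ[u/w](R))))) → 9
  γ[u; COUNT(*)→b](π[u]((γ[u; SUM(f)→h](S) ∪ π[u,h](ρ[h/a](ρ[u/w](R)))))) → 5
  R → 5
  (γ[u; COUNT(*)→b](π[u]((γ[u; SUM(f)→h](S) ∪ π[u,h](ρ[h/a](ρ[u/w](R)))))) ⋈[b=a] R) → 1
E2 per-node cardinality:
  S → 6
  γ[u; SUM(f)→h](S) → 4
  R → 5
  ρ[u/w](R) → 5
  ρ[h/a](ρ[u/w](R)) → 5
  π[u,h](ρ[h/a](ρ[u/w](R))) → 5
  (γ[u; SUM(f)→h](S) − π[u,h](ρ[h/a](ρ[u/w](R)))) → 4
  π[u]((γ[u; SUM(f)→h](S) − π[u,h](ρ[h/a](ρ[u/w](R))))) → 4
  γ[u; COUNT(*)→b](π[u]((γ[u; SUM(f)→h](S) − π[u,h](ρ[h/a](ρ[u/w](R)))))) → 4
  R → 5
  (γ[u; COUNT(*)→b](π[u]((γ[u; SUM(f)→h](S) − π[u,h](ρ[h/a](ρ[u/w](R)))))) ⋈[b=a] R) → 4

E1 result:
u | b | a | w
t | 1 | 1 | t
E2 result:
u | b | a | w
p | 1 | 1 | t
q | 1 | 1 | t
r | 1 | 1 | t
s | 1 | 1 | t
Witness: ('t', 1, 1, 't') appears 1× in E1 but 0× in E2.

no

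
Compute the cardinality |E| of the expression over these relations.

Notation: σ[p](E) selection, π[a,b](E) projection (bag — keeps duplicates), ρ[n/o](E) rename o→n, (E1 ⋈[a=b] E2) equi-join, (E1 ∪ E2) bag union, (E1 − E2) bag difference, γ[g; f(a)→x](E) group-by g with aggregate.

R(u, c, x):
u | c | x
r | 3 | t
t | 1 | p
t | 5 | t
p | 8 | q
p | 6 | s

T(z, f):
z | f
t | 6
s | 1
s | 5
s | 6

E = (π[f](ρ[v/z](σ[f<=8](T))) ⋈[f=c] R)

Row counts bottom-up:
  T → 4
  σ[f<=8](T) → 4
  ρ[v/z](σ[f<=8](T)) → 4
  π[f](ρ[v/z](σ[f<=8](T))) → 4
  R → 5
  (π[f](ρ[v/z](σ[f<=8](T))) ⋈[f=c] R) → 4

|E| = 4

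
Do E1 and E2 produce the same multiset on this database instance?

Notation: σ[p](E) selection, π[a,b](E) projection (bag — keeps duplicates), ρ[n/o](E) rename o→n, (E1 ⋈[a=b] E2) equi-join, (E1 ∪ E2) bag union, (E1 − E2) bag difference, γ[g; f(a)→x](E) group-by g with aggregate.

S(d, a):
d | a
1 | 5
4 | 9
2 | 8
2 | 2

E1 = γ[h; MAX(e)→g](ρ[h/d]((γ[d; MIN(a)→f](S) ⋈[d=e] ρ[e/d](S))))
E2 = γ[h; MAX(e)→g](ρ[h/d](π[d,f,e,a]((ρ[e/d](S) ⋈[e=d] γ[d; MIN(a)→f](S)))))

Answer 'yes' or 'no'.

E1 stepwise |·|:
  S → 4
  γ[d; MIN(a)→f](S) → 3
  S → 4
  ρ[e/d](S) → 4
  (γ[d; MIN(a)→f](S) ⋈[d=e] ρ[e/d](S)) → 4
  ρ[h/d]((γ[d; MIN(a)→f](S) ⋈[d=e] ρ[e/d](S))) → 4
  γ[h; MAX(e)→g](ρ[h/d]((γ[d; MIN(a)→f](S) ⋈[d=e] ρ[e/d](S)))) → 3
E2 stepwise |·|:
  S → 4
  ρ[e/d](S) → 4
  S → 4
  γ[d; MIN(a)→f](S) → 3
  (ρ[e/d](S) ⋈[e=d] γ[d; MIN(a)→f](S)) → 4
  π[d,f,e,a]((ρ[e/d](S) ⋈[e=d] γ[d; MIN(a)→f](S))) → 4
  ρ[h/d](π[d,f,e,a]((ρ[e/d](S) ⋈[e=d] γ[d; MIN(a)→f](S)))) → 4
  γ[h; MAX(e)→g](ρ[h/d](π[d,f,e,a]((ρ[e/d](S) ⋈[e=d] γ[d; MIN(a)→f](S))))) → 3

E1 and E2 produce the same multiset:
h | g
1 | 1
2 | 2
4 | 4

yes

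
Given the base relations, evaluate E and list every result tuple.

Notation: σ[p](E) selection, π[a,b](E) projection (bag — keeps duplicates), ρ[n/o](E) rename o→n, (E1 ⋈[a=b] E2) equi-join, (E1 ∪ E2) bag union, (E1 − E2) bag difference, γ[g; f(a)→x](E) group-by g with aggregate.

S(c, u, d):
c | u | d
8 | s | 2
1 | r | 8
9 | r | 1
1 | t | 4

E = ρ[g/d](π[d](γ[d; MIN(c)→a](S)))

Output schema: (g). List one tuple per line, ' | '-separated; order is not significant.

Stepwise |·|:
  S → 4
  γ[d; MIN(c)→a](S) → 4
  π[d](γ[d; MIN(c)→a](S)) → 4
  ρ[g/d](π[d](γ[d; MIN(c)→a](S))) → 4

== RESULT ==
g
1
2
4
8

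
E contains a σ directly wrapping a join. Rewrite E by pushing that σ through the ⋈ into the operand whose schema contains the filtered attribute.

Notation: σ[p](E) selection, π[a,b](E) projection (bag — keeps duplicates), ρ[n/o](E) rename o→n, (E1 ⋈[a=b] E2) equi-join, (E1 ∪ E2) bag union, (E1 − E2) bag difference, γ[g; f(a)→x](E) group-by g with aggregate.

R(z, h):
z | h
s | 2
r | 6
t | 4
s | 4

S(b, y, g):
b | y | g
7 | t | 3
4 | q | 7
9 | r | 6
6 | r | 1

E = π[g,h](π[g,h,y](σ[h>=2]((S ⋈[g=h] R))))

σ filters on h, owned by the right side.
E' = π[g,h](π[g,h,y]((S ⋈[g=h] σ[h>=2](R))))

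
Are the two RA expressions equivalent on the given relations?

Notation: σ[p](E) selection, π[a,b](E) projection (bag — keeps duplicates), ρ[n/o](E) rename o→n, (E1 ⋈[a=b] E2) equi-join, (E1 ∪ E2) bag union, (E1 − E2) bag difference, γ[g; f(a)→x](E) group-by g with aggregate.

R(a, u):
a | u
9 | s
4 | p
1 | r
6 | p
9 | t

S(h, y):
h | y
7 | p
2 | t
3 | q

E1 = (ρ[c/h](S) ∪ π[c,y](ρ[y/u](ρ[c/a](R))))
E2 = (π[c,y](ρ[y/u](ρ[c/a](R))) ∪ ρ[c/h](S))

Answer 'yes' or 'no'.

E1 per-node cardinality:
  S → 3
  ρ[c/h](S) → 3
  R → 5
  ρ[c/a](R) → 5
  ρ[y/u](ρ[c/a](R)) → 5
  π[c,y](ρ[y/u](ρ[c/a](R))) → 5
  (ρ[c/h](S) ∪ π[c,y](ρ[y/u](ρ[c/a](R)))) → 8
E2 per-node cardinality:
  R → 5
  ρ[c/a](R) → 5
  ρ[y/u](ρ[c/a](R)) → 5
  π[c,y](ρ[y/u](ρ[c/a](R))) → 5
  S → 3
  ρ[c/h](S) → 3
  (π[c,y](ρ[y/u](ρ[c/a](R))) ∪ ρ[c/h](S)) → 8

E1 and E2 produce the same multiset:
c | y
1 | r
2 | t
3 | q
4 | p
6 | p
7 | p
9 | s
9 | t

yes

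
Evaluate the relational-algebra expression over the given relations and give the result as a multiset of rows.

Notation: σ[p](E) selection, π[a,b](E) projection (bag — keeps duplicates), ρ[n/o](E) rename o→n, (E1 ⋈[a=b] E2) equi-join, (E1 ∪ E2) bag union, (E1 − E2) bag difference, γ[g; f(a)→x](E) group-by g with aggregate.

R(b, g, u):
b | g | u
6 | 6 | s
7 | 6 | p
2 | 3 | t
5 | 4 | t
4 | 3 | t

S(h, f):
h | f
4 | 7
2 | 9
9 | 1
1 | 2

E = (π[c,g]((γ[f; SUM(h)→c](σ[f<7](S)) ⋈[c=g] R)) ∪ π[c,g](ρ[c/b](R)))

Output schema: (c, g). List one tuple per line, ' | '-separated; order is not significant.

Per-node cardinality:
  S → 4
  σ[f<7](S) → 2
  γ[f; SUM(h)→c](σ[f<7](S)) → 2
  R → 5
  (γ[f; SUM(h)→c](σ[f<7](S)) ⋈[c=g] R) → 0
  π[c,g]((γ[f; SUM(h)→c](σ[f<7](S)) ⋈[c=g] R)) → 0
  R → 5
  ρ[c/b](R) → 5
  π[c,g](ρ[c/b](R)) → 5
  (π[c,g]((γ[f; SUM(h)→c](σ[f<7](S)) ⋈[c=g] R)) ∪ π[c,g](ρ[c/b](R))) → 5

== RESULT ==
c | g
2 | 3
4 | 3
5 | 4
6 | 6
7 | 6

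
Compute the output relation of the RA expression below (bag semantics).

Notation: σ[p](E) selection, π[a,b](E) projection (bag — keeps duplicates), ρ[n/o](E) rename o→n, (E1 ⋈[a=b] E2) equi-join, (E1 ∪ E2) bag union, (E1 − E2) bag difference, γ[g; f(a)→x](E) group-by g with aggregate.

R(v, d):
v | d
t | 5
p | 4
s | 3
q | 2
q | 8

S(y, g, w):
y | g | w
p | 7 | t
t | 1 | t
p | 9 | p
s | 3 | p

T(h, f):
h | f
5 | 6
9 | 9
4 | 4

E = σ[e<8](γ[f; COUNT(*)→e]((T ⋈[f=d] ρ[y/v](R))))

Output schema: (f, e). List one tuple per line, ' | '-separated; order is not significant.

Per-node cardinality:
  T → 3
  R → 5
  ρ[y/v](R) → 5
  (T ⋈[f=d] ρ[y/v](R)) → 1
  γ[f; COUNT(*)→e]((T ⋈[f=d] ρ[y/v](R))) → 1
  σ[e<8](γ[f; COUNT(*)→e]((T ⋈[f=d] ρ[y/v](R)))) → 1

== RESULT ==
f | e
4 | 1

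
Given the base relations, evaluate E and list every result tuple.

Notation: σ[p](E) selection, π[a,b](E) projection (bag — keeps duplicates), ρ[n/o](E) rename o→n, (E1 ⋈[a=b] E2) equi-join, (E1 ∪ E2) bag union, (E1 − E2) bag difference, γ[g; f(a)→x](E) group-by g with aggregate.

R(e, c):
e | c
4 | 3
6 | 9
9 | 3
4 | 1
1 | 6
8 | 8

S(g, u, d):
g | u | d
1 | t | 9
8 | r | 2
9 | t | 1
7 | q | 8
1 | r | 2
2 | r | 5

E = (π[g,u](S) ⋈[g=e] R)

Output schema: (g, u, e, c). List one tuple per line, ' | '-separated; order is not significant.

Subexpression sizes:
  S → 6
  π[g,u](S) → 6
  R → 6
  (π[g,u](S) ⋈[g=e] R) → 4

== RESULT ==
g | u | e | c
1 | r | 1 | 6
1 | t | 1 | 6
8 | r | 8 | 8
9 | t | 9 | 3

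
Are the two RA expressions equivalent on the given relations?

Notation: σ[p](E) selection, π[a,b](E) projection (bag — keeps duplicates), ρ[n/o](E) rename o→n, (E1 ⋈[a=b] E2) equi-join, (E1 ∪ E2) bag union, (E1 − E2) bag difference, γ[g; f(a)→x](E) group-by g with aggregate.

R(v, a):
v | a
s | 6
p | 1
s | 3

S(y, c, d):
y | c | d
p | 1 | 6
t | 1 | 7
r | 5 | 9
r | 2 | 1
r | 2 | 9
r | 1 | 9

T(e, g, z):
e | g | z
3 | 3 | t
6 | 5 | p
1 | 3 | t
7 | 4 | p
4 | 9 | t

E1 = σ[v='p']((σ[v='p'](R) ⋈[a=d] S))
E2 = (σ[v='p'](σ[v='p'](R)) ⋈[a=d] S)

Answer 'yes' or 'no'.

E1 row counts bottom-up:
  R → 3
  σ[v='p'](R) → 1
  S → 6
  (σ[v='p'](R) ⋈[a=d] S) → 1
  σ[v='p']((σ[v='p'](R) ⋈[a=d] S)) → 1
E2 row counts bottom-up:
  R → 3
  σ[v='p'](R) → 1
  σ[v='p'](σ[v='p'](R)) → 1
  S → 6
  (σ[v='p'](σ[v='p'](R)) ⋈[a=d] S) → 1

E1 and E2 produce the same multiset:
v | a | y | c | d
p | 1 | r | 2 | 1

yes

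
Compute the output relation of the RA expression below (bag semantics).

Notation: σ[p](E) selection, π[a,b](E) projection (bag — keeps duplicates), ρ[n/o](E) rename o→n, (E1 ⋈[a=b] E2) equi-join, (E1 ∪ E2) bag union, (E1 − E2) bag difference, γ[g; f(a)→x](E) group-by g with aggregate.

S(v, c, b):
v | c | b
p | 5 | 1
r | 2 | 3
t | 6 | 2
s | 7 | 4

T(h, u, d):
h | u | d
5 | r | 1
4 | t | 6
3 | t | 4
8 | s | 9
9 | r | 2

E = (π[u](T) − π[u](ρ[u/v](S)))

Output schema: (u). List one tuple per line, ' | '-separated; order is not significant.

Subexpression sizes:
  T → 5
  π[u](T) → 5
  S → 4
  ρ[u/v](S) → 4
  π[u](ρ[u/v](S)) → 4
  (π[u](T) − π[u](ρ[u/v](S))) → 2

== RESULT ==
u
r
t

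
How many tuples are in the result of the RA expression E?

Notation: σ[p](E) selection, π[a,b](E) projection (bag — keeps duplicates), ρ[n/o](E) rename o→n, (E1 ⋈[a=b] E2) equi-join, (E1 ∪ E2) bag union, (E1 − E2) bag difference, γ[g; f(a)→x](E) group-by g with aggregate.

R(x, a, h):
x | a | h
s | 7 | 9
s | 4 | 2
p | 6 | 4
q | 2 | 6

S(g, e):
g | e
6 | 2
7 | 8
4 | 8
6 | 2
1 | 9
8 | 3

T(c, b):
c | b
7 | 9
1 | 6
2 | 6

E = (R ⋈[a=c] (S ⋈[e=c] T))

Stepwise |·|:
  R → 4
  S → 6
  T → 3
  (S ⋈[e=c] T) → 2
  (R ⋈[a=c] (S ⋈[e=c] T)) → 2

|E| = 2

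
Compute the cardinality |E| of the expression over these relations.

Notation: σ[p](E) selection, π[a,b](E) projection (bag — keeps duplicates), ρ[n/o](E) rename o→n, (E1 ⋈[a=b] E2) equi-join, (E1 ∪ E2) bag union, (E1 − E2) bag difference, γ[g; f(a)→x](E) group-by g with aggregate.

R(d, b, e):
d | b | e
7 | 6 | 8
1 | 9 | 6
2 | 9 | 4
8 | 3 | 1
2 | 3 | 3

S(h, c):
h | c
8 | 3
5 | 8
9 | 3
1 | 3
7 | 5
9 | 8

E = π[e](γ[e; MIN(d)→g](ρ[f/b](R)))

Subexpression sizes:
  R → 5
  ρ[f/b](R) → 5
  γ[e; MIN(d)→g](ρ[f/b](R)) → 5
  π[e](γ[e; MIN(d)→g](ρ[f/b](R))) → 5

|E| = 5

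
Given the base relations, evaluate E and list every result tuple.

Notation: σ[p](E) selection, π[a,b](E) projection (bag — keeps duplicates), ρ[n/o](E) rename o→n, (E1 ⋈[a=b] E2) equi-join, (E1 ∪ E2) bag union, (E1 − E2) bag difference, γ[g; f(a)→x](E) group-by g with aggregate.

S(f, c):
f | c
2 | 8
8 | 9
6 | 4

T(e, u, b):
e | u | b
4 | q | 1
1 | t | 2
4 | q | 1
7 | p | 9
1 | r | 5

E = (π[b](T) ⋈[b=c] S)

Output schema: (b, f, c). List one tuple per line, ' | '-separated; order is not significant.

Per-node cardinality:
  T → 5
  π[b](T) → 5
  S → 3
  (π[b](T) ⋈[b=c] S) → 1

== RESULT ==
b | f | c
9 | 8 | 9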